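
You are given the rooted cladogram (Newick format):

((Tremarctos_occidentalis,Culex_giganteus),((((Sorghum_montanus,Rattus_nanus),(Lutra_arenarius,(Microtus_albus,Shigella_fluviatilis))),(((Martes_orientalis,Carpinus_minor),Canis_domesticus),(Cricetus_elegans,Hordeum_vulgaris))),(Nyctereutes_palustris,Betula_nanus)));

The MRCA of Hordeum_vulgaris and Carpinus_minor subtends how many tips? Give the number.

5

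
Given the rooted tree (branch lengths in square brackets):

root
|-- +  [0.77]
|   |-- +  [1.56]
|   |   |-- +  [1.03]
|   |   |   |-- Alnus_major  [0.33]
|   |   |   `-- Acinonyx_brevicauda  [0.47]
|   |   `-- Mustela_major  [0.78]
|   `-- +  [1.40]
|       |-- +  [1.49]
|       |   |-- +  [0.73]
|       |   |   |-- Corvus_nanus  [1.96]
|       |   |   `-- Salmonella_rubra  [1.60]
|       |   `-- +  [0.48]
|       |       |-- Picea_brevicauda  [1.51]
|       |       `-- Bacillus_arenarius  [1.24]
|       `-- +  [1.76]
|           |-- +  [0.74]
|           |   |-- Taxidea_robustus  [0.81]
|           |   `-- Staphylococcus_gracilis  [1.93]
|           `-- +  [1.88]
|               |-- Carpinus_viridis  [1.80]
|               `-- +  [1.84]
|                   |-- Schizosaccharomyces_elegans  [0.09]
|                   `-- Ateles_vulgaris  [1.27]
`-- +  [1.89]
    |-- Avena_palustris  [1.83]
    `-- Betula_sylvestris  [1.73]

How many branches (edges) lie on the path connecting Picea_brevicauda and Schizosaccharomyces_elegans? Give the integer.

7

The MRCA of Picea_brevicauda and Schizosaccharomyces_elegans is the node subtending (((Corvus_nanus,Salmonella_rubra),(Picea_brevicauda,Bacillus_arenarius)),((Taxidea_robustus,Staphylococcus_gracilis),(Carpinus_viridis,(Schizosaccharomyces_elegans,Ateles_vulgaris)))).
From Picea_brevicauda up to that node: 3 branches. From Schizosaccharomyces_elegans up to the same node: 4 branches. Total: 3 + 4 = 7.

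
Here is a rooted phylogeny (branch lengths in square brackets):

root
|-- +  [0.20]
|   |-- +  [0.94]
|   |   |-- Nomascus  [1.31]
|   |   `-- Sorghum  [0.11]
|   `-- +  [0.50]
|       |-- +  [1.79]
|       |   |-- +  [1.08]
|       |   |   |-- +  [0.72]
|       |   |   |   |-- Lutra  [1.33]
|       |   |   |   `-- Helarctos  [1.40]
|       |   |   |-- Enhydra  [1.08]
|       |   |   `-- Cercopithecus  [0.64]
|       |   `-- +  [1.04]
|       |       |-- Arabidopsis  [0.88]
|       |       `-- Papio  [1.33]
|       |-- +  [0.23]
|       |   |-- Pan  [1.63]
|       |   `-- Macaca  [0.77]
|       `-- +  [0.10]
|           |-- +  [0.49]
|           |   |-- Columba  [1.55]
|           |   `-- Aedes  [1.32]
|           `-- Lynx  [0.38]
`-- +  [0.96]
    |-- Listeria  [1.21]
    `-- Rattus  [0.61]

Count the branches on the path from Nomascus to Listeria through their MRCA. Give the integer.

The MRCA of Nomascus and Listeria is the root of the tree.
From Nomascus up to that node: 3 branches. From Listeria up to the same node: 2 branches. Total: 3 + 2 = 5.

5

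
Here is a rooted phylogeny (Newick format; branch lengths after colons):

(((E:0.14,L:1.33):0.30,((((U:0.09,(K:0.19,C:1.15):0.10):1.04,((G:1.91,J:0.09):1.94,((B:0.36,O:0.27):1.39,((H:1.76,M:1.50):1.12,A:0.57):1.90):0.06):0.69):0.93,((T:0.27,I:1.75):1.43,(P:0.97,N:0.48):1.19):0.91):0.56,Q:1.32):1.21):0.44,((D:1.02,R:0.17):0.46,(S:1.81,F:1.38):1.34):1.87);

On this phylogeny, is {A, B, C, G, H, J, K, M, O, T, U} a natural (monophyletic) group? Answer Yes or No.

The MRCA of the listed taxa subtends (((U,(K,C)),((G,J),((B,O),((H,M),A)))),((T,I),(P,N))).
That clade also contains I, N, P, which are not in the proposed group, so the group is not monophyletic.

No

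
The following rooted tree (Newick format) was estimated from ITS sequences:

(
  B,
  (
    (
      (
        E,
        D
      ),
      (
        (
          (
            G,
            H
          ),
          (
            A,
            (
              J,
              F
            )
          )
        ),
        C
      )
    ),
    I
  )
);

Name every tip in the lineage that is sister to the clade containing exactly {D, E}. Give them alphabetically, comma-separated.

The clade containing exactly {D, E} attaches to the tree at the node subtending ((E,D),(((G,H),(A,(J,F))),C)).
The other lineage descending from that same node — the sister group — is (((G,H),(A,(J,F))),C); its 6 tips in alphabetical order are the answer.

A, C, F, G, H, J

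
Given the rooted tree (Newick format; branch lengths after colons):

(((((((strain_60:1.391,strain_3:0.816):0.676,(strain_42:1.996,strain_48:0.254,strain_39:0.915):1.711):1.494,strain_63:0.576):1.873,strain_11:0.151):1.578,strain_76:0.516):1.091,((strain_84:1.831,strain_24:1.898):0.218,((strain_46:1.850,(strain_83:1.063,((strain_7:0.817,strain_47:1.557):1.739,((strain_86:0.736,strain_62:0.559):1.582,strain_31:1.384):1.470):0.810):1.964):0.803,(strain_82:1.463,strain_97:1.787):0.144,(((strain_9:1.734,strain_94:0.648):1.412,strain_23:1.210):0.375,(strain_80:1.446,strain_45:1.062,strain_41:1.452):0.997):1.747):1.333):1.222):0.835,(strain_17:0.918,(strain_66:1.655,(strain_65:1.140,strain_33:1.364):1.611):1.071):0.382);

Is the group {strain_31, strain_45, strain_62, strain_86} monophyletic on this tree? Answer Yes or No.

No

The MRCA of the listed taxa subtends ((strain_46,(strain_83,((strain_7,strain_47),((strain_86,strain_62),strain_31)))),(strain_82,strain_97),(((strain_9,strain_94),strain_23),(strain_80,strain_45,strain_41))).
That clade also contains strain_23, strain_41, strain_46, strain_47, strain_7, strain_80, strain_82, strain_83, strain_9, strain_94, strain_97, which are not in the proposed group, so the group is not monophyletic.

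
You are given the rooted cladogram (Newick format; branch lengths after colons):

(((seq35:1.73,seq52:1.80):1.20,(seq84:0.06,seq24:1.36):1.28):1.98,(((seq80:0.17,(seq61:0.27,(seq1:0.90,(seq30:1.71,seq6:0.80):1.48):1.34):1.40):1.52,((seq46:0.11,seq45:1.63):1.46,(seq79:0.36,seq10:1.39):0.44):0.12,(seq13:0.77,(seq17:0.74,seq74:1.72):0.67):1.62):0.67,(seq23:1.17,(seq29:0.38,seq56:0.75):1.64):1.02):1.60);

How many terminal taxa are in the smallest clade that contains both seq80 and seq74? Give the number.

The MRCA of seq80 and seq74 is the node subtending ((seq80,(seq61,(seq1,(seq30,seq6)))),((seq46,seq45),(seq79,seq10)),(seq13,(seq17,seq74))).
That clade contains 12 terminal taxa: seq1, seq10, seq13, seq17, seq30, seq45, seq46, seq6, seq61, seq74, seq79, seq80.

12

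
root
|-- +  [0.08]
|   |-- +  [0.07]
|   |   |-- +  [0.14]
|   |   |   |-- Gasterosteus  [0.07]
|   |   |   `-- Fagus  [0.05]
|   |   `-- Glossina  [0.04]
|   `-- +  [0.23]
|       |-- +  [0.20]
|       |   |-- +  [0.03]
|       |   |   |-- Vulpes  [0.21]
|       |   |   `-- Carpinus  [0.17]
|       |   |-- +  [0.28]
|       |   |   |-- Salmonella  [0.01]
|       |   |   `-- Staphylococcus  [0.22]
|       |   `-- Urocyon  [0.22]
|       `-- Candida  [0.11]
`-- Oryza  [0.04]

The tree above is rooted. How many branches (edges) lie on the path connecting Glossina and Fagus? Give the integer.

The MRCA of Glossina and Fagus is the node subtending ((Gasterosteus,Fagus),Glossina).
From Glossina up to that node: 1 branch. From Fagus up to the same node: 2 branches. Total: 1 + 2 = 3.

3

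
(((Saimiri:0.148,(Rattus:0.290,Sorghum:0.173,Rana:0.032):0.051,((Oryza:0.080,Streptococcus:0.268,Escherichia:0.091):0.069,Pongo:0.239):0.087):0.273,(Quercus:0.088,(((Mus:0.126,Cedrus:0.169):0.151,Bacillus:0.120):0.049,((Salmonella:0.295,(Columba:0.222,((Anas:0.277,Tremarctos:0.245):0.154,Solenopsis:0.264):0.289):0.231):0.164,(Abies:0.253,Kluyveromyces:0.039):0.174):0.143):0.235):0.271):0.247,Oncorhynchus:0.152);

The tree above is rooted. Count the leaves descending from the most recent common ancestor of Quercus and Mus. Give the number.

11

The MRCA of Quercus and Mus is the node subtending (Quercus,(((Mus,Cedrus),Bacillus),((Salmonella,(Columba,((Anas,Tremarctos),Solenopsis))),(Abies,Kluyveromyces)))).
That clade contains 11 terminal taxa: Abies, Anas, Bacillus, Cedrus, Columba, Kluyveromyces, Mus, Quercus, Salmonella, Solenopsis, Tremarctos.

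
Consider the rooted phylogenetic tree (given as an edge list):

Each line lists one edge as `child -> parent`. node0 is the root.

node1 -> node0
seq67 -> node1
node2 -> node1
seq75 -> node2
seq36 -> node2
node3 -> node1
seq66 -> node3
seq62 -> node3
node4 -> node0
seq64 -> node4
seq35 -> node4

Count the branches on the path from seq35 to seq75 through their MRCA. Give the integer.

The MRCA of seq35 and seq75 is the root of the tree.
From seq35 up to that node: 2 branches. From seq75 up to the same node: 3 branches. Total: 2 + 3 = 5.

5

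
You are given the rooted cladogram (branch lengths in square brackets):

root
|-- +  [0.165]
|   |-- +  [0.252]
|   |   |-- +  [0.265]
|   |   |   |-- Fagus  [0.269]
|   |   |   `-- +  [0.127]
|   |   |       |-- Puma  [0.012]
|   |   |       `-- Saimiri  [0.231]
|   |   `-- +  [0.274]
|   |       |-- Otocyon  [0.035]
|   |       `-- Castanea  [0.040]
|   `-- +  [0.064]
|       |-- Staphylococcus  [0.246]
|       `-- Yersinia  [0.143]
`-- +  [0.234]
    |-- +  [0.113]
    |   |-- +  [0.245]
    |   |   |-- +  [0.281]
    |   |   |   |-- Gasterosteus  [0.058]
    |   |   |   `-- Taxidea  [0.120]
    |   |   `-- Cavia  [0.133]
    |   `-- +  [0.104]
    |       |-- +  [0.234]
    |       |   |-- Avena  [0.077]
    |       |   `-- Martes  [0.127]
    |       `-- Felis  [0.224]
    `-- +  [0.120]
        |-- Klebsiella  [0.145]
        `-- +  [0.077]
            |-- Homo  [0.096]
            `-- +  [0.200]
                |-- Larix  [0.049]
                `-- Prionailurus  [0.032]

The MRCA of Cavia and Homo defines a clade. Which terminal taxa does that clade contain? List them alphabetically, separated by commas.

Tracing Cavia: it sits inside ((Gasterosteus,Taxidea),Cavia).
Tracing Homo: it sits inside (Homo,(Larix,Prionailurus)).
The smallest clade enclosing both is ((((Gasterosteus,Taxidea),Cavia),((Avena,Martes),Felis)),(Klebsiella,(Homo,(Larix,Prionailurus)))); the answer is its 10 terminal taxa in alphabetical order.

Avena, Cavia, Felis, Gasterosteus, Homo, Klebsiella, Larix, Martes, Prionailurus, Taxidea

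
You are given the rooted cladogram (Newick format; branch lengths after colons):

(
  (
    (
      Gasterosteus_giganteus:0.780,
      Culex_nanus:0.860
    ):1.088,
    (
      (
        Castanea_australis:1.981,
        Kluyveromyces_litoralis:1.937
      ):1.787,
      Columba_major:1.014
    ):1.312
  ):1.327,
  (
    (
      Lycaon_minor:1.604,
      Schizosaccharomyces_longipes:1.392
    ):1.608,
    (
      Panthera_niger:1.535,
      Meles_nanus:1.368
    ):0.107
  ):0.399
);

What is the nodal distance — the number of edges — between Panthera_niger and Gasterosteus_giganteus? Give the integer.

The MRCA of Panthera_niger and Gasterosteus_giganteus is the root of the tree.
From Panthera_niger up to that node: 3 branches. From Gasterosteus_giganteus up to the same node: 3 branches. Total: 3 + 3 = 6.

6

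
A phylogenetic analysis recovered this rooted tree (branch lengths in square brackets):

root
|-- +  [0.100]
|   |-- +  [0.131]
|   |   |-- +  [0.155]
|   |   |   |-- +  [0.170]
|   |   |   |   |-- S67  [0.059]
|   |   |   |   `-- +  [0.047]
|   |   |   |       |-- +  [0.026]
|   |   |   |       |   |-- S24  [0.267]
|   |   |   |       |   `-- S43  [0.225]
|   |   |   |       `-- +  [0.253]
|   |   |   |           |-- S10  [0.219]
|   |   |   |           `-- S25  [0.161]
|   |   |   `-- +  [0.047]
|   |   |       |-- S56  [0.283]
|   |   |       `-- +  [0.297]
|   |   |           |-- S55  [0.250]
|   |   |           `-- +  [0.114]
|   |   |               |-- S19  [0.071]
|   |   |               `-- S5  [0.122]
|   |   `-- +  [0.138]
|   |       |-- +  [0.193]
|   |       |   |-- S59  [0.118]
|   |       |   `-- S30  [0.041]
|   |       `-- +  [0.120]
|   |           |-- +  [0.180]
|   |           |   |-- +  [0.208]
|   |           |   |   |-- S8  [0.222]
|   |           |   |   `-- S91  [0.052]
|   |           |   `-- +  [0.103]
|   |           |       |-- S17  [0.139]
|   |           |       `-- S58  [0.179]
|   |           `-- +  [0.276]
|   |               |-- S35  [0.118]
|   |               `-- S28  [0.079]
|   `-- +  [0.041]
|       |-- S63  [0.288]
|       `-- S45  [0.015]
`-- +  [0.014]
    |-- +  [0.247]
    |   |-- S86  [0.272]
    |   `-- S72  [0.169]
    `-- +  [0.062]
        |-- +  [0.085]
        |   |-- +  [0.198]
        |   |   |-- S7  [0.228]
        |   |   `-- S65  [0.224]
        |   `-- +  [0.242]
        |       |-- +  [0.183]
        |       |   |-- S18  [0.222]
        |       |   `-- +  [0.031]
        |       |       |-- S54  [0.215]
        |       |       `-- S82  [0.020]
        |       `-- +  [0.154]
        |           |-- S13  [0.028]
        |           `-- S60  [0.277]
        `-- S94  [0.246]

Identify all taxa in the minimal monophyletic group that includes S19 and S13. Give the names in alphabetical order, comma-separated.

S10, S13, S17, S18, S19, S24, S25, S28, S30, S35, S43, S45, S5, S54, S55, S56, S58, S59, S60, S63, S65, S67, S7, S72, S8, S82, S86, S91, S94

Tracing S19: it sits inside (S19,S5).
Tracing S13: it sits inside (S13,S60).
The smallest clade enclosing both is the whole tree (their MRCA is the root), so the answer is all 29 tips in alphabetical order.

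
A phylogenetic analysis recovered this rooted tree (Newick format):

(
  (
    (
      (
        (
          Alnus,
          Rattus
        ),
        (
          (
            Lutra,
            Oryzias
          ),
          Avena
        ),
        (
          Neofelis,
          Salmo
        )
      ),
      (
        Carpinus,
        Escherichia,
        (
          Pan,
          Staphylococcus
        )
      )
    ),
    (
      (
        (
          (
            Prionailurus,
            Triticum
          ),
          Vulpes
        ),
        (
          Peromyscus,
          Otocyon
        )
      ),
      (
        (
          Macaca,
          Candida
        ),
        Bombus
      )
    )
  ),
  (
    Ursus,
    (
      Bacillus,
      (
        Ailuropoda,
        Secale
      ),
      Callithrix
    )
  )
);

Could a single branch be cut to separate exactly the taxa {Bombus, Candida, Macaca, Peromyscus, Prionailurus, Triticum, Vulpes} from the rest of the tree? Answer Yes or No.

The MRCA of the listed taxa subtends ((((Prionailurus,Triticum),Vulpes),(Peromyscus,Otocyon)),((Macaca,Candida),Bombus)).
That clade also contains Otocyon, which is not in the proposed group, so the group is not monophyletic.

No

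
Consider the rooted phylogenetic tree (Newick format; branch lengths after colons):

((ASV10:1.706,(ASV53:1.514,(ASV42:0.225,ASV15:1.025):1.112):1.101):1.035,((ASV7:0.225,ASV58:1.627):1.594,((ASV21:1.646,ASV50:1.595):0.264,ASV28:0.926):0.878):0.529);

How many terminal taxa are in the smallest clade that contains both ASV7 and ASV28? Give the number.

5

The MRCA of ASV7 and ASV28 is the node subtending ((ASV7,ASV58),((ASV21,ASV50),ASV28)).
That clade contains 5 terminal taxa: ASV21, ASV28, ASV50, ASV58, ASV7.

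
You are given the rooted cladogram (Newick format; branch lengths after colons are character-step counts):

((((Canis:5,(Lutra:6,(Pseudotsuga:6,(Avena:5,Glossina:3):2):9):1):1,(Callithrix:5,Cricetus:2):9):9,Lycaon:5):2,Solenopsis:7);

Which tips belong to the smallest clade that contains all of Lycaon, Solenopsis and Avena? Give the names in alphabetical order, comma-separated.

Tracing Lycaon: it sits inside (((Canis,(Lutra,(Pseudotsuga,(Avena,Glossina)))),(Callithrix,Cricetus)),Lycaon).
Tracing Solenopsis: it attaches directly to the root.
Tracing Avena: it sits inside (Avena,Glossina).
The smallest clade enclosing all 3 is the whole tree (their MRCA is the root), so the answer is all 9 tips in alphabetical order.

Avena, Callithrix, Canis, Cricetus, Glossina, Lutra, Lycaon, Pseudotsuga, Solenopsis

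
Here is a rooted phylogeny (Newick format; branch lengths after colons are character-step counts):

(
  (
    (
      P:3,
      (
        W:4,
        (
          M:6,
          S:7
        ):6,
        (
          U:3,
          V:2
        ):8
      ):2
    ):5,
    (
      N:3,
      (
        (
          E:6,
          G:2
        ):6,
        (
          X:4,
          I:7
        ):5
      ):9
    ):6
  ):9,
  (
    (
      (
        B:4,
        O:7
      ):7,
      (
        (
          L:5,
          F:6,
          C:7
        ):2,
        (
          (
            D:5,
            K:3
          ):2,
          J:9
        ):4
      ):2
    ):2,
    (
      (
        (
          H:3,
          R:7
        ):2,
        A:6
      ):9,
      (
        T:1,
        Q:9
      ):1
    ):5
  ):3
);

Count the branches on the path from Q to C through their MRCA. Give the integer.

7

The MRCA of Q and C is the node subtending (((B,O),((L,F,C),((D,K),J))),(((H,R),A),(T,Q))).
From Q up to that node: 3 branches. From C up to the same node: 4 branches. Total: 3 + 4 = 7.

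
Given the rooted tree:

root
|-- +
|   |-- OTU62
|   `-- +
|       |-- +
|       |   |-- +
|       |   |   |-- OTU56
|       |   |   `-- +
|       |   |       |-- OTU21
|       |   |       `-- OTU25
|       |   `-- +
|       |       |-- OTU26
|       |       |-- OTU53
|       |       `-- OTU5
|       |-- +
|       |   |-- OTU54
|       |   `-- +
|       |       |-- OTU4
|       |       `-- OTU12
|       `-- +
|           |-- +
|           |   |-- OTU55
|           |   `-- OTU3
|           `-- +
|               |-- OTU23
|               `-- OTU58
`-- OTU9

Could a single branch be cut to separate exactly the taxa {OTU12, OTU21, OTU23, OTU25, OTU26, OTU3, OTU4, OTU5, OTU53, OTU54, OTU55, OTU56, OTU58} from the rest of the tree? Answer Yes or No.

Yes

The most recent common ancestor of these taxa subtends (((OTU56,(OTU21,OTU25)),(OTU26,OTU53,OTU5)),(OTU54,(OTU4,OTU12)),((OTU55,OTU3),(OTU23,OTU58))).
That clade has exactly 13 tips — every listed taxon and nothing else — so the group is monophyletic.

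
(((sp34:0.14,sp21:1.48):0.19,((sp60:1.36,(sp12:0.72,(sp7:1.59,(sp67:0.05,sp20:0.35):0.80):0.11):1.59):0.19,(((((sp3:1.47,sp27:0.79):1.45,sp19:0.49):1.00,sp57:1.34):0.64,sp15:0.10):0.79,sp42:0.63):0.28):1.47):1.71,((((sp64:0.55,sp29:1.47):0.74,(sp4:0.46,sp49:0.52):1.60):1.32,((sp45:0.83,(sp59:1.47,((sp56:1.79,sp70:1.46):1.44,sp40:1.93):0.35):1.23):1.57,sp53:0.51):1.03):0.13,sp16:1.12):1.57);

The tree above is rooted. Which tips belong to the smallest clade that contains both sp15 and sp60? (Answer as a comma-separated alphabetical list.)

Tracing sp15: it sits inside ((((sp3,sp27),sp19),sp57),sp15).
Tracing sp60: it sits inside (sp60,(sp12,(sp7,(sp67,sp20)))).
The smallest clade enclosing both is ((sp60,(sp12,(sp7,(sp67,sp20)))),(((((sp3,sp27),sp19),sp57),sp15),sp42)); the answer is its 11 terminal taxa in alphabetical order.

sp12, sp15, sp19, sp20, sp27, sp3, sp42, sp57, sp60, sp67, sp7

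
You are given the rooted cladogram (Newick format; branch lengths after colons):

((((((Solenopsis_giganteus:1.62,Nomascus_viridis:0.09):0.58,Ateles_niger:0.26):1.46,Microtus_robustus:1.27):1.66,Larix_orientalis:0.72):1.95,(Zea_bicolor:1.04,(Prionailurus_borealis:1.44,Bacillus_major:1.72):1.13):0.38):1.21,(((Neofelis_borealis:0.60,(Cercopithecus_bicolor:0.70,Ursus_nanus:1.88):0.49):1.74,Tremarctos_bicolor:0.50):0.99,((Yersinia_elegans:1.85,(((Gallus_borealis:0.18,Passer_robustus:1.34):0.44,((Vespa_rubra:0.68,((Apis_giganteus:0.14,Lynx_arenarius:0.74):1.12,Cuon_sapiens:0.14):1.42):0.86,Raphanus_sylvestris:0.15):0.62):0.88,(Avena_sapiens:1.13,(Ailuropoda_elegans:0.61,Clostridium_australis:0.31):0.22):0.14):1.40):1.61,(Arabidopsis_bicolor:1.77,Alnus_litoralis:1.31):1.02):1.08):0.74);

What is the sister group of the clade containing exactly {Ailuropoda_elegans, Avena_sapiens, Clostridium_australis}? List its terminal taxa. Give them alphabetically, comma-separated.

The clade containing exactly {Ailuropoda_elegans, Avena_sapiens, Clostridium_australis} attaches to the tree at the node subtending (((Gallus_borealis,Passer_robustus),((Vespa_rubra,((Apis_giganteus,Lynx_arenarius),Cuon_sapiens)),Raphanus_sylvestris)),(Avena_sapiens,(Ailuropoda_elegans,Clostridium_australis))).
The other lineage descending from that same node — the sister group — is ((Gallus_borealis,Passer_robustus),((Vespa_rubra,((Apis_giganteus,Lynx_arenarius),Cuon_sapiens)),Raphanus_sylvestris)); its 7 tips in alphabetical order are the answer.

Apis_giganteus, Cuon_sapiens, Gallus_borealis, Lynx_arenarius, Passer_robustus, Raphanus_sylvestris, Vespa_rubra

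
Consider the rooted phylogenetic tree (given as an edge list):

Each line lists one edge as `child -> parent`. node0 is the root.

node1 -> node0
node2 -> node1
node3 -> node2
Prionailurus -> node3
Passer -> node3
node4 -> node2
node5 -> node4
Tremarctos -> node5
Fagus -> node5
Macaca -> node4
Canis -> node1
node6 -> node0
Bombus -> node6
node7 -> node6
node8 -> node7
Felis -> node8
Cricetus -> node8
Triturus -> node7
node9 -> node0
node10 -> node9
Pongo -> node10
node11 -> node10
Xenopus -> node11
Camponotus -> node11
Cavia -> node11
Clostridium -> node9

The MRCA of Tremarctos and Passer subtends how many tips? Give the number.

The MRCA of Tremarctos and Passer is the node subtending ((Prionailurus,Passer),((Tremarctos,Fagus),Macaca)).
That clade contains 5 terminal taxa: Fagus, Macaca, Passer, Prionailurus, Tremarctos.

5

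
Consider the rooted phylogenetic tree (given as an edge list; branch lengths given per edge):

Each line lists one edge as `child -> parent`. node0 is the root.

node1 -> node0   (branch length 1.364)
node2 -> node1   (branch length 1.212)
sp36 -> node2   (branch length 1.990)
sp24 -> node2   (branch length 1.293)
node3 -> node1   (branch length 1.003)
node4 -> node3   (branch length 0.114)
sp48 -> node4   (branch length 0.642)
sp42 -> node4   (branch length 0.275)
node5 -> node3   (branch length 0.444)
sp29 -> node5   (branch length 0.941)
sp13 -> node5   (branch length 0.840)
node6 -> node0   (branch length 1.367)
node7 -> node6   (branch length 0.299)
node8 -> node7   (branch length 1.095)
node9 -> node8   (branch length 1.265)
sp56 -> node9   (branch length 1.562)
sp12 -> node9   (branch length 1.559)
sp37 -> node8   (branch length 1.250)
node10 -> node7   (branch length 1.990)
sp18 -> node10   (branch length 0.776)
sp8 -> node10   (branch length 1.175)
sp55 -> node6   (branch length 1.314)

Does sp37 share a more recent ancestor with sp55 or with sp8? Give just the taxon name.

The MRCA of sp37 and sp8 subtends (((sp56,sp12),sp37),(sp18,sp8)) (5 taxa).
The MRCA of sp37 and sp55 subtends ((((sp56,sp12),sp37),(sp18,sp8)),sp55) (6 taxa).
The first is nested inside the second, so sp37 shares a more recent common ancestor with sp8.

sp8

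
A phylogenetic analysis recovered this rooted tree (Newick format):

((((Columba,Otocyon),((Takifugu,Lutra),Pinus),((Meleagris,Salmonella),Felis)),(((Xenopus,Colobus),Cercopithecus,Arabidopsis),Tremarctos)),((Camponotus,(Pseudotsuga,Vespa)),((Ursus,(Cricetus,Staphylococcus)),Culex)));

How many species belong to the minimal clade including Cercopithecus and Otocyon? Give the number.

13

The MRCA of Cercopithecus and Otocyon is the node subtending (((Columba,Otocyon),((Takifugu,Lutra),Pinus),((Meleagris,Salmonella),Felis)),(((Xenopus,Colobus),Cercopithecus,Arabidopsis),Tremarctos)).
That clade contains 13 terminal taxa: Arabidopsis, Cercopithecus, Colobus, Columba, Felis, Lutra, Meleagris, Otocyon, Pinus, Salmonella, Takifugu, Tremarctos, Xenopus.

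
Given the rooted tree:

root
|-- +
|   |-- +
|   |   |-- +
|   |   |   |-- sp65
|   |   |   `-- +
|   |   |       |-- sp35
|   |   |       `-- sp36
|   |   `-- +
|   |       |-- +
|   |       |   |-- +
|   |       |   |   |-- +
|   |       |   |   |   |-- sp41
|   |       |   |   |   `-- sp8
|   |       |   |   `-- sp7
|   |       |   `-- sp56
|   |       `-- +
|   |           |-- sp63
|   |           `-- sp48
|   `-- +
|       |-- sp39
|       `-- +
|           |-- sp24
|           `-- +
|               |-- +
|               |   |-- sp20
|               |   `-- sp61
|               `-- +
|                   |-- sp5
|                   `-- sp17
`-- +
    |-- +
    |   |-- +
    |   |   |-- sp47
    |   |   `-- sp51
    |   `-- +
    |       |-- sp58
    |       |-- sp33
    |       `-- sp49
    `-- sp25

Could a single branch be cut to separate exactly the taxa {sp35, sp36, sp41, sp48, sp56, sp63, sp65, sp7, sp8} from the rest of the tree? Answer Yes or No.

Yes

The most recent common ancestor of these taxa subtends ((sp65,(sp35,sp36)),((((sp41,sp8),sp7),sp56),(sp63,sp48))).
That clade has exactly 9 tips — every listed taxon and nothing else — so the group is monophyletic.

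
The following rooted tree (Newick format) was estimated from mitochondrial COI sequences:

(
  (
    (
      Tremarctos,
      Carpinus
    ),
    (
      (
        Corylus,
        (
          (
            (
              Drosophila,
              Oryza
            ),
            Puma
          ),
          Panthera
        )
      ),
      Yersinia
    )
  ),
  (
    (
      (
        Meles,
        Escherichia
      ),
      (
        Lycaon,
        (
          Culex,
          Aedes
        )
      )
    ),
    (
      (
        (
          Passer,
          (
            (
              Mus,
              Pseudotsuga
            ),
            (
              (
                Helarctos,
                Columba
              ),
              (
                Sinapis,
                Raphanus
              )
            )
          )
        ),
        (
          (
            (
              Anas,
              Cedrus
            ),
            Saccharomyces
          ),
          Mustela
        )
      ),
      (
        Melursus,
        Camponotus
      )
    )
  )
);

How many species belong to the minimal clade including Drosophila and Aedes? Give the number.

26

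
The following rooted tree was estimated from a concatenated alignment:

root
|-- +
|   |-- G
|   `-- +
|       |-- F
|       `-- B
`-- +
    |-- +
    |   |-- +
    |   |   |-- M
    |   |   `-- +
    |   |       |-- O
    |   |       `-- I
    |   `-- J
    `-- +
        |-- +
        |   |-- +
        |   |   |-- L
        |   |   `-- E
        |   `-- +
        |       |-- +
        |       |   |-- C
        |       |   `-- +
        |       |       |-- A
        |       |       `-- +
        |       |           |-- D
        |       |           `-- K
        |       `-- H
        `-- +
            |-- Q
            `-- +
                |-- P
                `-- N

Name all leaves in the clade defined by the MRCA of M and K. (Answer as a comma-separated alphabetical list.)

A, C, D, E, H, I, J, K, L, M, N, O, P, Q

Tracing M: it sits inside (M,(O,I)).
Tracing K: it sits inside (D,K).
The smallest clade enclosing both is (((M,(O,I)),J),(((L,E),((C,(A,(D,K))),H)),(Q,(P,N)))); the answer is its 14 terminal taxa in alphabetical order.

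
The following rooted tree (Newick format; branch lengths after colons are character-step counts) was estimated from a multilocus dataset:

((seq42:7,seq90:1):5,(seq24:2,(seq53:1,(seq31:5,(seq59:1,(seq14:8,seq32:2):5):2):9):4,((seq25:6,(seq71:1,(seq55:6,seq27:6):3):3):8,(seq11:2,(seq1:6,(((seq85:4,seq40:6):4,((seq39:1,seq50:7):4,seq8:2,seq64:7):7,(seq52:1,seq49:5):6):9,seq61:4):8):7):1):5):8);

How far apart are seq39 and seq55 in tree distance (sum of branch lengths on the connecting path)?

57

The path runs seq39 → … → MRCA → … → seq55; the MRCA is the node subtending ((seq25,(seq71,(seq55,seq27))),(seq11,(seq1,(((seq85,seq40),((seq39,seq50),seq8,seq64),(seq52,seq49)),seq61)))).
Branch lengths along that path: 1 + 4 + 7 + 9 + 8 + 7 + 1 + 8 + 3 + 3 + 6 = 57.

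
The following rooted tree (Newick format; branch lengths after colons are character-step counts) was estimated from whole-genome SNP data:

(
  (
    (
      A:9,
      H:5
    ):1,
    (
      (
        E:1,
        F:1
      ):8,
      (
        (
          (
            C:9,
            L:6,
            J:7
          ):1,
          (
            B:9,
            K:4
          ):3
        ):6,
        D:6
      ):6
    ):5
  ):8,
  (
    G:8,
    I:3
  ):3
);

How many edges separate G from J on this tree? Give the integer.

8

The MRCA of G and J is the root of the tree.
From G up to that node: 2 branches. From J up to the same node: 6 branches. Total: 2 + 6 = 8.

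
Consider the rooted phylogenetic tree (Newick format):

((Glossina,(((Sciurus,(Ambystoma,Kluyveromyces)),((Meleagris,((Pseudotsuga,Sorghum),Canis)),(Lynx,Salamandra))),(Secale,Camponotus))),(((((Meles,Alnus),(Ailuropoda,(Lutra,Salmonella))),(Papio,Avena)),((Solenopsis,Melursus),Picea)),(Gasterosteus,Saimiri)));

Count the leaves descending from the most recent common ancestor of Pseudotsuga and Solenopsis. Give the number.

The MRCA of Pseudotsuga and Solenopsis is the root, so the clade is the entire tree.
That clade contains 24 terminal taxa: Ailuropoda, Alnus, Ambystoma, Avena, Camponotus, Canis, Gasterosteus, Glossina, Kluyveromyces, Lutra, Lynx, Meleagris, Meles, Melursus, Papio, Picea, Pseudotsuga, Saimiri, Salamandra, Salmonella, Sciurus, Secale, Solenopsis, Sorghum.

24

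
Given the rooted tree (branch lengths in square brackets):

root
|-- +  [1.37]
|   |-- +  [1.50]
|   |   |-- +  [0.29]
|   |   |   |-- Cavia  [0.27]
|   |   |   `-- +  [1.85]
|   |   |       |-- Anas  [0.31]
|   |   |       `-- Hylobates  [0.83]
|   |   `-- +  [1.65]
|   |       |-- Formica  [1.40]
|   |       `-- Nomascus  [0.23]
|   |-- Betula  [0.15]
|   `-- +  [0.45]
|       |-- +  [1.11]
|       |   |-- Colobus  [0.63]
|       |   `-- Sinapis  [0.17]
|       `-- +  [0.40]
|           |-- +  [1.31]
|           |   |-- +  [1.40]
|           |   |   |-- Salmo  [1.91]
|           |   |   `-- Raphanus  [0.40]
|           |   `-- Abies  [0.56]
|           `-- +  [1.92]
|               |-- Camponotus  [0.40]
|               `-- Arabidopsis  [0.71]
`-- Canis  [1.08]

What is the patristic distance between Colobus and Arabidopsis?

4.77

The path runs Colobus → … → MRCA → … → Arabidopsis; the MRCA is the node subtending ((Colobus,Sinapis),(((Salmo,Raphanus),Abies),(Camponotus,Arabidopsis))).
Branch lengths along that path: 0.63 + 1.11 + 0.40 + 1.92 + 0.71 = 4.77.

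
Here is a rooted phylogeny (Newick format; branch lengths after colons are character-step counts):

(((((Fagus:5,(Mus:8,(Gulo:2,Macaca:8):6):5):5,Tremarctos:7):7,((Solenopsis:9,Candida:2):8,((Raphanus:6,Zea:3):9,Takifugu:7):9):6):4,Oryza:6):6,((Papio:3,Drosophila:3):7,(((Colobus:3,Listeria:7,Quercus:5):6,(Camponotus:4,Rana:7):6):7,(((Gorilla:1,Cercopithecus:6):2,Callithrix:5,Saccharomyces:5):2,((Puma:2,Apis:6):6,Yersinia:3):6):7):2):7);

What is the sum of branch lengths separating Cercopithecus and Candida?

The path runs Cercopithecus → … → MRCA → … → Candida; the MRCA is the root of the tree.
Branch lengths along that path: 6 + 2 + 2 + 7 + 2 + 7 + 6 + 4 + 6 + 8 + 2 = 52.

52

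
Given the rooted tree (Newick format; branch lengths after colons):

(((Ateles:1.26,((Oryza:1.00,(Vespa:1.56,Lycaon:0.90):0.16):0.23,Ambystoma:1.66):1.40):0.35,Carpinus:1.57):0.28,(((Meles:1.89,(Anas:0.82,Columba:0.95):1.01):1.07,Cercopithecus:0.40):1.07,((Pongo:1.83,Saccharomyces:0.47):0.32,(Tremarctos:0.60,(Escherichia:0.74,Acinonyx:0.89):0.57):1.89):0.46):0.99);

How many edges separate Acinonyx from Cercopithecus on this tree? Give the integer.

The MRCA of Acinonyx and Cercopithecus is the node subtending (((Meles,(Anas,Columba)),Cercopithecus),((Pongo,Saccharomyces),(Tremarctos,(Escherichia,Acinonyx)))).
From Acinonyx up to that node: 4 branches. From Cercopithecus up to the same node: 2 branches. Total: 4 + 2 = 6.

6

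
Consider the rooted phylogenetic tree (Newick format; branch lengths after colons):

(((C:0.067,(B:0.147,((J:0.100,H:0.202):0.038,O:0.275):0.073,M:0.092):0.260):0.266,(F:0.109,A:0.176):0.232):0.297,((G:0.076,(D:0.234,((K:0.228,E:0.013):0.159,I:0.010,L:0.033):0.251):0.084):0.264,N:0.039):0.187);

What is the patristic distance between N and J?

The path runs N → … → MRCA → … → J; the MRCA is the root of the tree.
Branch lengths along that path: 0.039 + 0.187 + 0.297 + 0.266 + 0.260 + 0.073 + 0.038 + 0.100 = 1.260.

1.260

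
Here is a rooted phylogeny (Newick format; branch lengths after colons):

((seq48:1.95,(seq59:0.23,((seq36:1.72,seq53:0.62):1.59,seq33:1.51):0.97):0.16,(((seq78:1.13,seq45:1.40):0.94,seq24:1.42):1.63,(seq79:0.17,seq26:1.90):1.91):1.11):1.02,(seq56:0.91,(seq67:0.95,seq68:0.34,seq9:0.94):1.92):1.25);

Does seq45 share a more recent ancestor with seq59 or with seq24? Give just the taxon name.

seq24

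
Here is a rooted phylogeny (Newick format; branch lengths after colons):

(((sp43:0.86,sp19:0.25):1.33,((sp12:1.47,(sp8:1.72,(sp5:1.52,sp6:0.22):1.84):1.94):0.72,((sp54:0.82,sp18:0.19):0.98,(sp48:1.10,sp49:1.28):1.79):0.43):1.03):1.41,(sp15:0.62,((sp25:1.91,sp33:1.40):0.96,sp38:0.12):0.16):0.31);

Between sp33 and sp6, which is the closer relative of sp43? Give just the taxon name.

sp6

The MRCA of sp43 and sp6 subtends ((sp43,sp19),((sp12,(sp8,(sp5,sp6))),((sp54,sp18),(sp48,sp49)))) (10 taxa).
The MRCA of sp43 and sp33 is the root, subtending the entire tree (14 taxa).
The first is nested inside the second, so sp43 shares a more recent common ancestor with sp6.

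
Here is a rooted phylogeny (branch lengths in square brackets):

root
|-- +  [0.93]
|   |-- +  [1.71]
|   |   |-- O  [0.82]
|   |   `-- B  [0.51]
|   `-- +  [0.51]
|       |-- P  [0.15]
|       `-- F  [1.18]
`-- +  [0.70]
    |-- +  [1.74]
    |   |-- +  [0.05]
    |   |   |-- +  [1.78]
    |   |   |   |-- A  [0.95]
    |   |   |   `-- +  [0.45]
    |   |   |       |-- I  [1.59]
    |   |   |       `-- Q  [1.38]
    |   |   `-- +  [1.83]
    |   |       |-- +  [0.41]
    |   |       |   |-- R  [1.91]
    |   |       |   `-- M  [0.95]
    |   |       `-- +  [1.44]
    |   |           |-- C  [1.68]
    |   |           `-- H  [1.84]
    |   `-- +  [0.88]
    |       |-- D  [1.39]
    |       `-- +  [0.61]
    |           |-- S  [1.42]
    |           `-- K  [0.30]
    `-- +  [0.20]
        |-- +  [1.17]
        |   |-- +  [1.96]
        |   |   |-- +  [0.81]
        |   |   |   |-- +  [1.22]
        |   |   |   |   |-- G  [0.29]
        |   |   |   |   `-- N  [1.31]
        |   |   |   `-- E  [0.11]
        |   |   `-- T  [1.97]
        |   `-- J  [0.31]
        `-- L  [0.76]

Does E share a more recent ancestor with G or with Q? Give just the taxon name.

The MRCA of E and G subtends ((G,N),E) (3 taxa).
The MRCA of E and Q subtends ((((A,(I,Q)),((R,M),(C,H))),(D,(S,K))),(((((G,N),E),T),J),L)) (16 taxa).
The first is nested inside the second, so E shares a more recent common ancestor with G.

G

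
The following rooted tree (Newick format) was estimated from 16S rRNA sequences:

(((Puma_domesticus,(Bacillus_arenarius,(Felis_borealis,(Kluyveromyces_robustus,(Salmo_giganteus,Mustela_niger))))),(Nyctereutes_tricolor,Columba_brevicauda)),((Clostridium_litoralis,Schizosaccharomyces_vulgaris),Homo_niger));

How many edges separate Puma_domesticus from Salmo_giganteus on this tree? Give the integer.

The MRCA of Puma_domesticus and Salmo_giganteus is the node subtending (Puma_domesticus,(Bacillus_arenarius,(Felis_borealis,(Kluyveromyces_robustus,(Salmo_giganteus,Mustela_niger))))).
From Puma_domesticus up to that node: 1 branch. From Salmo_giganteus up to the same node: 5 branches. Total: 1 + 5 = 6.

6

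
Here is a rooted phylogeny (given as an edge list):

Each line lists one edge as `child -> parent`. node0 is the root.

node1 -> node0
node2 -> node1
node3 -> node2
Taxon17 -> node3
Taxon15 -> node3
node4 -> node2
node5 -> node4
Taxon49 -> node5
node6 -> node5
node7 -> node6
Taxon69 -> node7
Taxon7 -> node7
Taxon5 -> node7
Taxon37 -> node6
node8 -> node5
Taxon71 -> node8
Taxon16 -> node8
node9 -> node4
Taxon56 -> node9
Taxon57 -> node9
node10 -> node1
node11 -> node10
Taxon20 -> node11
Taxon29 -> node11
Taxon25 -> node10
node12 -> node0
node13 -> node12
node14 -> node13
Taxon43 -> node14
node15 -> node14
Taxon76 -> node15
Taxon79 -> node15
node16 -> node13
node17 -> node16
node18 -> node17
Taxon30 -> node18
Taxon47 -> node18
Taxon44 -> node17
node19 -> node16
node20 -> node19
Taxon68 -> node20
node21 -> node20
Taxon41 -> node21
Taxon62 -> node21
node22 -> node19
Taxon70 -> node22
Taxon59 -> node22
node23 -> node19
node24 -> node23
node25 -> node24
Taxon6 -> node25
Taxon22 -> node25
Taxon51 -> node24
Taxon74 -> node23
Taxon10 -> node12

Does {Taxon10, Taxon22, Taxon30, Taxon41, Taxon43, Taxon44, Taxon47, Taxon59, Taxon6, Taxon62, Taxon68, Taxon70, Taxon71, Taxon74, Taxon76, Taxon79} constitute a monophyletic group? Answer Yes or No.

No

The MRCA of the listed taxa is the root, so the smallest clade containing them is the whole tree.
That clade also contains Taxon15, Taxon16, Taxon17, Taxon20, Taxon25, Taxon29, Taxon37, Taxon49, Taxon5, Taxon51, Taxon56, Taxon57, Taxon69, Taxon7, which are not in the proposed group, so the group is not monophyletic.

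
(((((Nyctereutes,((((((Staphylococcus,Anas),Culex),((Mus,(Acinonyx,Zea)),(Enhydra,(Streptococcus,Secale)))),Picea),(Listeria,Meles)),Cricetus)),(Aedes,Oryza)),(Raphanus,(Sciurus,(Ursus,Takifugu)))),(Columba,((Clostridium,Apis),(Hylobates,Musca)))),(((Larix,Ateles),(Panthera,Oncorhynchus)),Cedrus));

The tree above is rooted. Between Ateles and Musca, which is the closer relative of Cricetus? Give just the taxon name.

Musca

The MRCA of Cricetus and Musca subtends ((((Nyctereutes,((((((Staphylococcus,Anas),Culex),((Mus,(Acinonyx,Zea)),(Enhydra,(Streptococcus,Secale)))),Picea),(Listeria,Meles)),Cricetus)),(Aedes,Oryza)),(Raphanus,(Sciurus,(Ursus,Takifugu)))),(Columba,((Clostridium,Apis),(Hylobates,Musca)))) (25 taxa).
The MRCA of Cricetus and Ateles is the root, subtending the entire tree (30 taxa).
The first is nested inside the second, so Cricetus shares a more recent common ancestor with Musca.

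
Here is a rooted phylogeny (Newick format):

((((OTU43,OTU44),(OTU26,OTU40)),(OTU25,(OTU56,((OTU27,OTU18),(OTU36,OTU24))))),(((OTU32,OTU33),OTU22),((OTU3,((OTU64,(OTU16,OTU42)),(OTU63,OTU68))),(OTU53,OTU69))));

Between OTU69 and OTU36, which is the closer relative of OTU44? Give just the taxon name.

The MRCA of OTU44 and OTU36 subtends (((OTU43,OTU44),(OTU26,OTU40)),(OTU25,(OTU56,((OTU27,OTU18),(OTU36,OTU24))))) (10 taxa).
The MRCA of OTU44 and OTU69 is the root, subtending the entire tree (21 taxa).
The first is nested inside the second, so OTU44 shares a more recent common ancestor with OTU36.

OTU36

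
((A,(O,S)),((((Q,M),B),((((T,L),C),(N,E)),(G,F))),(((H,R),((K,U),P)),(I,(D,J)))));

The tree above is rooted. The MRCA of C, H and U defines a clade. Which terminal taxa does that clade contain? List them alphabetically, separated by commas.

Tracing C: it sits inside ((T,L),C).
Tracing H: it sits inside (H,R).
Tracing U: it sits inside (K,U).
The smallest clade enclosing all 3 is ((((Q,M),B),((((T,L),C),(N,E)),(G,F))),(((H,R),((K,U),P)),(I,(D,J)))); the answer is its 18 terminal taxa in alphabetical order.

B, C, D, E, F, G, H, I, J, K, L, M, N, P, Q, R, T, U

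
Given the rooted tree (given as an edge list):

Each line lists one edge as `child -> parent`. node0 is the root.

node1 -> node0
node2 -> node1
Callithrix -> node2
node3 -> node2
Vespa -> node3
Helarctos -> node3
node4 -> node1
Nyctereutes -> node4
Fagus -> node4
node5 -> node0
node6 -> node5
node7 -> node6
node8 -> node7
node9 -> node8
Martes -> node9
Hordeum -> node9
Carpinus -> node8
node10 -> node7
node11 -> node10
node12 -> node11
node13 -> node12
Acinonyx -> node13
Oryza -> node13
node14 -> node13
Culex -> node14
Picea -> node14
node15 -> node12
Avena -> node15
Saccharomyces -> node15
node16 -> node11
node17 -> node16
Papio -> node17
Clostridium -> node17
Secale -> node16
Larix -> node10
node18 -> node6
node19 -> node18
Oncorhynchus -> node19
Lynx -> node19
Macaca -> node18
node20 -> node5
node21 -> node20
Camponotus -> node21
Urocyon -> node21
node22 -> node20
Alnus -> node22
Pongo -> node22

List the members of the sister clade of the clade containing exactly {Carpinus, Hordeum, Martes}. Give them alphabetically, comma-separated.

Acinonyx, Avena, Clostridium, Culex, Larix, Oryza, Papio, Picea, Saccharomyces, Secale

The clade containing exactly {Carpinus, Hordeum, Martes} attaches to the tree at the node subtending (((Martes,Hordeum),Carpinus),((((Acinonyx,Oryza,(Culex,Picea)),(Avena,Saccharomyces)),((Papio,Clostridium),Secale)),Larix)).
The other lineage descending from that same node — the sister group — is ((((Acinonyx,Oryza,(Culex,Picea)),(Avena,Saccharomyces)),((Papio,Clostridium),Secale)),Larix); its 10 tips in alphabetical order are the answer.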